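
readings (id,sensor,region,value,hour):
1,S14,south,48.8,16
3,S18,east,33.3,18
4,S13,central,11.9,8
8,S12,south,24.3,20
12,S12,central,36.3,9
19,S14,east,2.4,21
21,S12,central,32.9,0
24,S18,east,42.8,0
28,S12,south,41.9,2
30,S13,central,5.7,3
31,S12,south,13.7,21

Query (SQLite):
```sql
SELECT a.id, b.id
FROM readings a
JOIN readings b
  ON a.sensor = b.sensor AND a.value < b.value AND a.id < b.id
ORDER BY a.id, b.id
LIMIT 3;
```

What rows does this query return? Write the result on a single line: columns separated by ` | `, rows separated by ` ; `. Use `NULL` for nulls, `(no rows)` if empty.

3 | 24 ; 8 | 12 ; 8 | 21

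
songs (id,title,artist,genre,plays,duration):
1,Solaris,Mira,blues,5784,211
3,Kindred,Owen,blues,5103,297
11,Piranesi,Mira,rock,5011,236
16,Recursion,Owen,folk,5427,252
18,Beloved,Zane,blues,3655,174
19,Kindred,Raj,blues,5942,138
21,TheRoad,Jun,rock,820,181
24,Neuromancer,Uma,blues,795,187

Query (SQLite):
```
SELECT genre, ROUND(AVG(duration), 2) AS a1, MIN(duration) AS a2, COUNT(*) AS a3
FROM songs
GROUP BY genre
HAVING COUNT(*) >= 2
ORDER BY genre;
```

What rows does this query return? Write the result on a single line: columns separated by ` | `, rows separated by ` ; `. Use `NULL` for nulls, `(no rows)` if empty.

Group songs by genre.
Per group compute: ROUND(AVG(duration), 2), MIN(duration), COUNT(*).
HAVING: drop groups with fewer than 2 rows.
  blues: ids {1, 3, 18, 19, 24} → ROUND(AVG(duration), 2)=201.4, MIN(duration)=138, COUNT(*)=5
  folk: ids {16} → ROUND(AVG(duration), 2)=252, MIN(duration)=252, COUNT(*)=1
  rock: ids {11, 21} → ROUND(AVG(duration), 2)=208.5, MIN(duration)=181, COUNT(*)=2

blues | 201.4 | 138 | 5 ; rock | 208.5 | 181 | 2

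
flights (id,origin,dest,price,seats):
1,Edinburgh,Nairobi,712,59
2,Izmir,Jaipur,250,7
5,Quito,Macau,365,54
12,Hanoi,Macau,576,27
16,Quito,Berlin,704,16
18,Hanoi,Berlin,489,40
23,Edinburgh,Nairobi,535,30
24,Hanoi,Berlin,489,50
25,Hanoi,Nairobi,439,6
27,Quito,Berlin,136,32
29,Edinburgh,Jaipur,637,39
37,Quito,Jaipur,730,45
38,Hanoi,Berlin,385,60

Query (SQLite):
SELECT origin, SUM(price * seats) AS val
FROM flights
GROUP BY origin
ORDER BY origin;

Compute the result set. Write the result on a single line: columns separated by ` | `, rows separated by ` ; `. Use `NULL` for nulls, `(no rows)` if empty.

Edinburgh | 82901 ; Hanoi | 85296 ; Izmir | 1750 ; Quito | 68176

For each row compute price * seats.
Group by origin; take SUM of the expression per group.
  Edinburgh: ids {1, 23, 29} → SUM(price * seats)=82901
  Hanoi: ids {12, 18, 24, 25, 38} → SUM(price * seats)=85296
  Izmir: ids {2} → SUM(price * seats)=1750
  Quito: ids {5, 16, 27, 37} → SUM(price * seats)=68176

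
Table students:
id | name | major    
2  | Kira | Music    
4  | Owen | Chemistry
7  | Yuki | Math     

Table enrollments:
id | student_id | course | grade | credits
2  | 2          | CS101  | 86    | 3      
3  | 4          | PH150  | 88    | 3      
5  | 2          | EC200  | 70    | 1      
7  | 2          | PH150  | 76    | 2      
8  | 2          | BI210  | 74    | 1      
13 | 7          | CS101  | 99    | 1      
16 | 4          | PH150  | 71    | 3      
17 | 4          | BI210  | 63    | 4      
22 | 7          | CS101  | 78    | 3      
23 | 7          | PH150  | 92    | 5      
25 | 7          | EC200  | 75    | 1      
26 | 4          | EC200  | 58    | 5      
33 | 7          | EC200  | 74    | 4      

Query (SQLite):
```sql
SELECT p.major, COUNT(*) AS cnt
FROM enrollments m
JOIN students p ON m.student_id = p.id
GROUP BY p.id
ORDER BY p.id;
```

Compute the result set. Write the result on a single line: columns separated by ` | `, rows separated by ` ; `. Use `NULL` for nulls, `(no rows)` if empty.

Join each enrollments row to its students via student_id.
Group joined rows by students.id; compute COUNT(*) per group.
  2: ids {2, 5, 7, 8} → COUNT(*)=4
  4: ids {3, 16, 17, 26} → COUNT(*)=4
  7: ids {13, 22, 23, 25, 33} → COUNT(*)=5

Music | 4 ; Chemistry | 4 ; Math | 5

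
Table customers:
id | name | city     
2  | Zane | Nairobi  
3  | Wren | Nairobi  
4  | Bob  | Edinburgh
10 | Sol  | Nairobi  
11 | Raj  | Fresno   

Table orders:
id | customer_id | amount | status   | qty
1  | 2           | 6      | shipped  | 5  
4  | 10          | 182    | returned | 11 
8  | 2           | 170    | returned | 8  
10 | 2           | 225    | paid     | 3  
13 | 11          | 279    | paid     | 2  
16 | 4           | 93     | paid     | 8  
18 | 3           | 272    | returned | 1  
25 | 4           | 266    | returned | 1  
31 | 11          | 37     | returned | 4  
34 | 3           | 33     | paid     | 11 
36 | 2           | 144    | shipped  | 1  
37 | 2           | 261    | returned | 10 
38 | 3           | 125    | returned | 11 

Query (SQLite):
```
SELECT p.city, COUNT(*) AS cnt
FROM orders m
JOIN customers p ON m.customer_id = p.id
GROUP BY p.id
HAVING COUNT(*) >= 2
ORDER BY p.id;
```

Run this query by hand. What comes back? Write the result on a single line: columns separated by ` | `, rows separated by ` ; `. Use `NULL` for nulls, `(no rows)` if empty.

Nairobi | 5 ; Nairobi | 3 ; Edinburgh | 2 ; Fresno | 2

Join each orders row to its customers via customer_id.
Group joined rows by customers.id; compute COUNT(*) per group.
HAVING: keep groups with count ≥ 2.
  2: ids {1, 8, 10, 36, 37} → COUNT(*)=5
  3: ids {18, 34, 38} → COUNT(*)=3
  4: ids {16, 25} → COUNT(*)=2
  10: ids {4} → COUNT(*)=1
  11: ids {13, 31} → COUNT(*)=2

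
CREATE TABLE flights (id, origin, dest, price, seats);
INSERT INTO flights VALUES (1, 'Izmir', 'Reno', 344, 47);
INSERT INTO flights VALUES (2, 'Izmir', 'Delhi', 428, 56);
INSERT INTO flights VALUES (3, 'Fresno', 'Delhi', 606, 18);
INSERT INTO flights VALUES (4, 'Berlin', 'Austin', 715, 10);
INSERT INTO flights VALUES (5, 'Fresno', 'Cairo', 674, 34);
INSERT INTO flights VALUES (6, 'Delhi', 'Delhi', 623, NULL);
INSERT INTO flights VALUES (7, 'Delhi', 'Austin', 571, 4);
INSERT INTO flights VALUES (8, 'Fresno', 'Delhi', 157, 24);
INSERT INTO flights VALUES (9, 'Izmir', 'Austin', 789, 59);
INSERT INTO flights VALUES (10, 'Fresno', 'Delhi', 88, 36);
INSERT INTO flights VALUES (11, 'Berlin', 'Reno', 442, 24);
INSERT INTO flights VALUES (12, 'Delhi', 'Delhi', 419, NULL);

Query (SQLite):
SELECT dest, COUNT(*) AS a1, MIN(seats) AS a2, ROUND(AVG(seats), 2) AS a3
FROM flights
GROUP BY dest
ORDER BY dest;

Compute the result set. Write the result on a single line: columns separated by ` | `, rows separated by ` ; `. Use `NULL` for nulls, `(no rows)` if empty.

Austin | 3 | 4 | 24.33 ; Cairo | 1 | 34 | 34 ; Delhi | 6 | 18 | 33.5 ; Reno | 2 | 24 | 35.5

Group flights by dest.
Per group compute: COUNT(*), MIN(seats), ROUND(AVG(seats), 2).
  Austin: ids {4, 7, 9} → COUNT(*)=3, MIN(seats)=4, ROUND(AVG(seats), 2)=24.33
  Cairo: ids {5} → COUNT(*)=1, MIN(seats)=34, ROUND(AVG(seats), 2)=34
  Delhi: ids {2, 3, 6, 8, 10, 12} → COUNT(*)=6, MIN(seats)=18, ROUND(AVG(seats), 2)=33.5
  Reno: ids {1, 11} → COUNT(*)=2, MIN(seats)=24, ROUND(AVG(seats), 2)=35.5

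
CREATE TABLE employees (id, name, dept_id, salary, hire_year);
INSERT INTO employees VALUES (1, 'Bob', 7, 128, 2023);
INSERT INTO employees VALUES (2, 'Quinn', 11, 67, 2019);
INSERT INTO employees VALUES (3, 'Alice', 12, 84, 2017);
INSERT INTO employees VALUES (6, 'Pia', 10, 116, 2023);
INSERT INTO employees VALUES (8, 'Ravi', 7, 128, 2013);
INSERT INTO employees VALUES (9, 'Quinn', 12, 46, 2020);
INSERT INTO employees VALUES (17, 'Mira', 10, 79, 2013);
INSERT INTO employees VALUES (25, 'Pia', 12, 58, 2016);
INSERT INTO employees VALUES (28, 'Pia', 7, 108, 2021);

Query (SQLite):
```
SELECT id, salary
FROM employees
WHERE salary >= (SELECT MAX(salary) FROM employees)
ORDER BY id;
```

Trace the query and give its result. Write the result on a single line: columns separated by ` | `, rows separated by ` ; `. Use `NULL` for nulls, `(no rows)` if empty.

Scalar subquery: MAX(salary) over all employees rows = 128.
Keep rows where salary >= that value.

1 | 128 ; 8 | 128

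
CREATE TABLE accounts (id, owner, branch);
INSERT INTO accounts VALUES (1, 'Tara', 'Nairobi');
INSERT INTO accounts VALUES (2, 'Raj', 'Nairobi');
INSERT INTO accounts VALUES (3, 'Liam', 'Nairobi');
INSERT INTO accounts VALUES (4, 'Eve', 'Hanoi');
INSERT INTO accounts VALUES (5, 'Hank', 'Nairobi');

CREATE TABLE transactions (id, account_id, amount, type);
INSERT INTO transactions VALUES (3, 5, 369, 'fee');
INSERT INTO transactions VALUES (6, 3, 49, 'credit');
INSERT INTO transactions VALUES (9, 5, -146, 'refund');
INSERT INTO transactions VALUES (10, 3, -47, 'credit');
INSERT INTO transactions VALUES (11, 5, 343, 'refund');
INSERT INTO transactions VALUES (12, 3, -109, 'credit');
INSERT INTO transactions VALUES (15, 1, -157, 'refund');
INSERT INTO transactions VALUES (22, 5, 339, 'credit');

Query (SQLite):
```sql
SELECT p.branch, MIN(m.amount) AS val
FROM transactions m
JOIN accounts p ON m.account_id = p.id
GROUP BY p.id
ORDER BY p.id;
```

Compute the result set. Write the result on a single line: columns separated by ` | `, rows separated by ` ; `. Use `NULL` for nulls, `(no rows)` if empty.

Join each transactions row to its accounts via account_id.
Group joined rows by accounts.id; compute MIN(m.amount) per group.
  1: ids {15} → MIN(m.amount)=-157
  3: ids {6, 10, 12} → MIN(m.amount)=-109
  5: ids {3, 9, 11, 22} → MIN(m.amount)=-146

Nairobi | -157 ; Nairobi | -109 ; Nairobi | -146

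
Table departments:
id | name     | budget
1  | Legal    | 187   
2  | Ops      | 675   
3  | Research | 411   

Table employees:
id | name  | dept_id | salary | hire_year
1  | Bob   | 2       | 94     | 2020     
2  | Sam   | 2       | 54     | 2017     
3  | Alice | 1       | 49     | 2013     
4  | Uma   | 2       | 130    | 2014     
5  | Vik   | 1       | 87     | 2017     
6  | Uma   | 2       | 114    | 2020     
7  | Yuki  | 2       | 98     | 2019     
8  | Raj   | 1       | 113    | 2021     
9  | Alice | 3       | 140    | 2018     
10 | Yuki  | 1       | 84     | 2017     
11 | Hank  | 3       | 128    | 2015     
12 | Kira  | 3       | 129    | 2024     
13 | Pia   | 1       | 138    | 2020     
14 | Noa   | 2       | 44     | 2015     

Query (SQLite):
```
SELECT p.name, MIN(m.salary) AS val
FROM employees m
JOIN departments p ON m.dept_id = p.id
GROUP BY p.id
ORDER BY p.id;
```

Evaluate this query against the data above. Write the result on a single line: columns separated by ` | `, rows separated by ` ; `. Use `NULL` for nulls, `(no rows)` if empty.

Legal | 49 ; Ops | 44 ; Research | 128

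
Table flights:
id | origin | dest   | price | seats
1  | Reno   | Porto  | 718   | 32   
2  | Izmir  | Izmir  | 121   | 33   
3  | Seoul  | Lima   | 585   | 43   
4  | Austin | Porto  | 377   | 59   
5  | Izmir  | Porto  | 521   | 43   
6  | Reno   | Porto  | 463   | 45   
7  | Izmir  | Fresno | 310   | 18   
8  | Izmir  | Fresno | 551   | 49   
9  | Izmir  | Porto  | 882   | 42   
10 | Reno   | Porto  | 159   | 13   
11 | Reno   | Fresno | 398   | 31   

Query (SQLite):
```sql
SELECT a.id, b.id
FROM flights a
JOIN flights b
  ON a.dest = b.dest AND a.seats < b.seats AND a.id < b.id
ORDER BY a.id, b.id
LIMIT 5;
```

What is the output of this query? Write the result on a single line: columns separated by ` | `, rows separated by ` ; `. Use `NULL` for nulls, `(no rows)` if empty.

1 | 4 ; 1 | 5 ; 1 | 6 ; 1 | 9 ; 5 | 6

Pairs (a,b) with same dest, a.seats < b.seats, a.id < b.id.
dest groups: Fresno:{7,8,11} Izmir:{2} Lima:{3} Porto:{1,4,5,6,9,10}
Ordered by (a.id, b.id); first 5.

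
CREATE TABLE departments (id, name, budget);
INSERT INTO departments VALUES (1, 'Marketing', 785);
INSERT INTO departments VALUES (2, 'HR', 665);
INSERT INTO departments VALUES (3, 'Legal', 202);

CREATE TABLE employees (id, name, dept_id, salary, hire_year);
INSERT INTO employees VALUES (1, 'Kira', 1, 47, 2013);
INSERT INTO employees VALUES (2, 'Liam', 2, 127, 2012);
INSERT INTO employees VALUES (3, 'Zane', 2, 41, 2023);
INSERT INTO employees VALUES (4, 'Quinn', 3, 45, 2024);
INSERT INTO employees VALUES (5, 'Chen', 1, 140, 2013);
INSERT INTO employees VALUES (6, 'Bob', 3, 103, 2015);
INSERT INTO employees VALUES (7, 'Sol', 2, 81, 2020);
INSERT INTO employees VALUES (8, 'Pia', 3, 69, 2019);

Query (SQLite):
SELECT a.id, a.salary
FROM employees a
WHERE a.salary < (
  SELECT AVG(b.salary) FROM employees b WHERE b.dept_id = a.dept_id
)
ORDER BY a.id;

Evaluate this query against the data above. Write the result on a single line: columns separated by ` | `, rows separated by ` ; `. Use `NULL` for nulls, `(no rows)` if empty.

For each employees row a, compute AVG(salary) over rows sharing a.dept_id.
Keep row a if a.salary < that per-group AVG.
  dept_id=1: AVG(salary) = 93.5
  dept_id=2: AVG(salary) = 83.0
  dept_id=3: AVG(salary) = 72.333333

1 | 47 ; 3 | 41 ; 4 | 45 ; 7 | 81 ; 8 | 69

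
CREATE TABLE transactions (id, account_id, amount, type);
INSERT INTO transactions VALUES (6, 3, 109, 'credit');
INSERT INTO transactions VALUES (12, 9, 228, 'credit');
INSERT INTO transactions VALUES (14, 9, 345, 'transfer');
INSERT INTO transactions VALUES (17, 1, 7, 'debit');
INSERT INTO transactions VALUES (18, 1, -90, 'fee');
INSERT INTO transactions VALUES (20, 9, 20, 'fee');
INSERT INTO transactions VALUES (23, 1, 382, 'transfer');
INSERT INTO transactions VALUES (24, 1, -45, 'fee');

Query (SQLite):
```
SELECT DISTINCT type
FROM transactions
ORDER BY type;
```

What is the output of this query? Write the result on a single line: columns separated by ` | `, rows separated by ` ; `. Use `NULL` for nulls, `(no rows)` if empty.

credit ; debit ; fee ; transfer

Collect distinct type values from transactions.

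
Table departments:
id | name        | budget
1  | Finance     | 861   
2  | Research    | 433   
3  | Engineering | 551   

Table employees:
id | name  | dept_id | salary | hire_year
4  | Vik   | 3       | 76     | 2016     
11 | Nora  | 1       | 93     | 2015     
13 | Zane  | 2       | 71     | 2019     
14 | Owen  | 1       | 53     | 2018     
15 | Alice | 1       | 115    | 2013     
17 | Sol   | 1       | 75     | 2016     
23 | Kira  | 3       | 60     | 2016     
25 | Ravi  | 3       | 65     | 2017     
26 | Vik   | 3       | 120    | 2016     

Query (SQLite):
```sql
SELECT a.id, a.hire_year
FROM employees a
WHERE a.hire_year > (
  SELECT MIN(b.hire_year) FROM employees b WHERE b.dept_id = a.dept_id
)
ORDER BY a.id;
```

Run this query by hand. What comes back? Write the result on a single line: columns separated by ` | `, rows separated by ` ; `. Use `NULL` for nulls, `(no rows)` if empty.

11 | 2015 ; 14 | 2018 ; 17 | 2016 ; 25 | 2017

For each employees row a, compute MIN(hire_year) over rows sharing a.dept_id.
Keep row a if a.hire_year > that per-group MIN.
  dept_id=1: MIN(hire_year) = 2013
  dept_id=2: MIN(hire_year) = 2019
  dept_id=3: MIN(hire_year) = 2016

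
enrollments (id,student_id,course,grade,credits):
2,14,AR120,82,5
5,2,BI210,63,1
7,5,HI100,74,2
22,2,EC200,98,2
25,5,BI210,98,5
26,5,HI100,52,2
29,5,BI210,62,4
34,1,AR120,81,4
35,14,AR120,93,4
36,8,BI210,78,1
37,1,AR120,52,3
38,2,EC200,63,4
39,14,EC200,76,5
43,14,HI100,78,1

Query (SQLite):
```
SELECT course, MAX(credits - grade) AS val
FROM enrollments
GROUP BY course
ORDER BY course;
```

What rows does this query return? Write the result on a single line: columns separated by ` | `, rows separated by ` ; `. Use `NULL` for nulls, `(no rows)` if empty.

For each row compute credits - grade.
Group by course; take MAX of the expression per group.
  AR120: ids {2, 34, 35, 37} → MAX(credits - grade)=-49
  BI210: ids {5, 25, 29, 36} → MAX(credits - grade)=-58
  EC200: ids {22, 38, 39} → MAX(credits - grade)=-59
  HI100: ids {7, 26, 43} → MAX(credits - grade)=-50

AR120 | -49 ; BI210 | -58 ; EC200 | -59 ; HI100 | -50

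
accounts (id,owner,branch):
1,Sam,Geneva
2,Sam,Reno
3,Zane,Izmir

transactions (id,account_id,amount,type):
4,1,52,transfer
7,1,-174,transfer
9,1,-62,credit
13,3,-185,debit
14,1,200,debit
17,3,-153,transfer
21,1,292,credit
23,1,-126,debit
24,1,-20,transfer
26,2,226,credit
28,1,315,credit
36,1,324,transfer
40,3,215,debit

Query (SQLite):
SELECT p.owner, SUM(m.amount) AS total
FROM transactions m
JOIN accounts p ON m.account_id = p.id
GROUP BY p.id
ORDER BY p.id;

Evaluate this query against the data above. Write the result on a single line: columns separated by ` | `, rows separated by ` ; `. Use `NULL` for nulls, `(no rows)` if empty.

Sam | 801 ; Sam | 226 ; Zane | -123

Join each transactions row to its accounts via account_id.
Group joined rows by accounts.id; compute SUM(m.amount) per group.
  1: ids {4, 7, 9, 14, 21, 23, 24, 28, 36} → SUM(m.amount)=801
  2: ids {26} → SUM(m.amount)=226
  3: ids {13, 17, 40} → SUM(m.amount)=-123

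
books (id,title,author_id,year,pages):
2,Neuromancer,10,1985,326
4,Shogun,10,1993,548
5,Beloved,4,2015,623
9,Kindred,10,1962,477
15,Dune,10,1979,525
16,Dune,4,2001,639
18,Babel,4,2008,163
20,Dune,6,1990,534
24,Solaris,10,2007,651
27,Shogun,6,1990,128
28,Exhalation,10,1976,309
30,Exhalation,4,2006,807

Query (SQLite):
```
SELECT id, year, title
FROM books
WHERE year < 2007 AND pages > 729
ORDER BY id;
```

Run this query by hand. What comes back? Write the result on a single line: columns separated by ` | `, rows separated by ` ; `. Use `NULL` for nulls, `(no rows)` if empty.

30 | 2006 | Exhalation

year < 2007: ids {2, 4, 9, 15, 16, 20, 27, 28, 30}
pages > 729: ids {30}
Combine with AND.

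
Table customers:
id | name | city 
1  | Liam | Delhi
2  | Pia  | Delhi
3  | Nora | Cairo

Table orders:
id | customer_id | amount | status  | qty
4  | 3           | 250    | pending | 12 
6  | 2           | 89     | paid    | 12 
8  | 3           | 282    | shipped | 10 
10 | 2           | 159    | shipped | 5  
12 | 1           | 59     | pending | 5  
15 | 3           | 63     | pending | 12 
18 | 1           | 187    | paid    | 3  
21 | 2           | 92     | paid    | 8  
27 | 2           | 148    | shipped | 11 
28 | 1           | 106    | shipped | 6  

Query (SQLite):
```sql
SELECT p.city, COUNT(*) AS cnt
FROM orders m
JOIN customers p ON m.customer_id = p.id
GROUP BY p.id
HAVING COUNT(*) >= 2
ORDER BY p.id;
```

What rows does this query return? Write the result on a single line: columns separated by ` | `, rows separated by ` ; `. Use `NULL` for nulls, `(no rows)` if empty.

Delhi | 3 ; Delhi | 4 ; Cairo | 3

Join each orders row to its customers via customer_id.
Group joined rows by customers.id; compute COUNT(*) per group.
HAVING: keep groups with count ≥ 2.
  1: ids {12, 18, 28} → COUNT(*)=3
  2: ids {6, 10, 21, 27} → COUNT(*)=4
  3: ids {4, 8, 15} → COUNT(*)=3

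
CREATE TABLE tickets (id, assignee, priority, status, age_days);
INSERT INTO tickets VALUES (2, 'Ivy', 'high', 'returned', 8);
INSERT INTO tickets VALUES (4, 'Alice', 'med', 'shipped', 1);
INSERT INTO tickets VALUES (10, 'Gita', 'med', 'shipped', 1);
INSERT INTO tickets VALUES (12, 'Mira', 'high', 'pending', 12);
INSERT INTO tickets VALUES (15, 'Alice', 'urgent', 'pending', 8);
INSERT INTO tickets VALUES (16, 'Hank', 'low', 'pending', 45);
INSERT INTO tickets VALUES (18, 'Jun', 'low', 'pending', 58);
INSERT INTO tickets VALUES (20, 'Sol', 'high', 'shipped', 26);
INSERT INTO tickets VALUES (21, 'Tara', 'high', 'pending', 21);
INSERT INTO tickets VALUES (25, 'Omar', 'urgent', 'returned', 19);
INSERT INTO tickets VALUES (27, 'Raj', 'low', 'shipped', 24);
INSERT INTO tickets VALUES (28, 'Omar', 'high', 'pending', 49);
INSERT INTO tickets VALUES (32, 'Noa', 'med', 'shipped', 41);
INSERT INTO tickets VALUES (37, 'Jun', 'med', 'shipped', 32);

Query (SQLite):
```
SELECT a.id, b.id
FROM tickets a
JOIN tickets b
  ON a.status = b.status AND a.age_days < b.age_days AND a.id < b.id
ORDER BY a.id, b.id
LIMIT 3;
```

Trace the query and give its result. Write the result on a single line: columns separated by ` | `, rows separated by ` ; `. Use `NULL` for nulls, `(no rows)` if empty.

Pairs (a,b) with same status, a.age_days < b.age_days, a.id < b.id.
status groups: pending:{12,15,16,18,21,28} returned:{2,25} shipped:{4,10,20,27,32,37}
Ordered by (a.id, b.id); first 3.

2 | 25 ; 4 | 20 ; 4 | 27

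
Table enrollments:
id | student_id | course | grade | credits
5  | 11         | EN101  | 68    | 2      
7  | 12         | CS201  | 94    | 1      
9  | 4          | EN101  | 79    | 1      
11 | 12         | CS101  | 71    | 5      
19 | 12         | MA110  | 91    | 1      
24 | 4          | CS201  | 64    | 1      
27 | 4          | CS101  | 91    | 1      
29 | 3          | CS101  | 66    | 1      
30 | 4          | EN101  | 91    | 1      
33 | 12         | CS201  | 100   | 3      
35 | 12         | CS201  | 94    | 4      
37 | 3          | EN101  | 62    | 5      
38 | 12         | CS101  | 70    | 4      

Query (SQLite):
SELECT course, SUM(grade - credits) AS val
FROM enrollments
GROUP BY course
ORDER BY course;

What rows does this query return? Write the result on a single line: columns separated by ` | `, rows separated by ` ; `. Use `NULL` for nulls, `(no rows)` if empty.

CS101 | 287 ; CS201 | 343 ; EN101 | 291 ; MA110 | 90

For each row compute grade - credits.
Group by course; take SUM of the expression per group.
  CS101: ids {11, 27, 29, 38} → SUM(grade - credits)=287
  CS201: ids {7, 24, 33, 35} → SUM(grade - credits)=343
  EN101: ids {5, 9, 30, 37} → SUM(grade - credits)=291
  MA110: ids {19} → SUM(grade - credits)=90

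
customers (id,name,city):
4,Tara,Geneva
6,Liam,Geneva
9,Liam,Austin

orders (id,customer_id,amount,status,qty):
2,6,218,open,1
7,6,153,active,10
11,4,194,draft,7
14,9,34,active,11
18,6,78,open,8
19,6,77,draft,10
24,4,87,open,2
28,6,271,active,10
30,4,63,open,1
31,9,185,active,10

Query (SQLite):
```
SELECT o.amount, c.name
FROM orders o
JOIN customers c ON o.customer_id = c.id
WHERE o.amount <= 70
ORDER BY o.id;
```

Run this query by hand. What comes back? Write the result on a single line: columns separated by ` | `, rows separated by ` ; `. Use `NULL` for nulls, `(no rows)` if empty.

Each orders row matches the customers row where customer_id = customers.id.
Then keep rows with o.amount <= 70.

34 | Liam ; 63 | Tara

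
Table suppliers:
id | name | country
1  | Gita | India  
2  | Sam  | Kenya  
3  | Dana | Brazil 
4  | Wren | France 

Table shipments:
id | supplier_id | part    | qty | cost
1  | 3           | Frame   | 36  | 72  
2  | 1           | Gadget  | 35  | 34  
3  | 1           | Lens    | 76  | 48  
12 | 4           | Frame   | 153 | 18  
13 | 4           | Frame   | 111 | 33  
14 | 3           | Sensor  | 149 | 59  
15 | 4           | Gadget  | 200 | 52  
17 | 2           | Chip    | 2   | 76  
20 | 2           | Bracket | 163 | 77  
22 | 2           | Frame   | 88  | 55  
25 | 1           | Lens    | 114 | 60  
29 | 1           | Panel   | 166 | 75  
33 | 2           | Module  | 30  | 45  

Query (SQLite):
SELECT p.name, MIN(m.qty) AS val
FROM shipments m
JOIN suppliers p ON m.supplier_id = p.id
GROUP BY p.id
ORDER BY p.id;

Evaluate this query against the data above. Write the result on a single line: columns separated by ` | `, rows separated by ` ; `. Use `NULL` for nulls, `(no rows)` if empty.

Gita | 35 ; Sam | 2 ; Dana | 36 ; Wren | 111

Join each shipments row to its suppliers via supplier_id.
Group joined rows by suppliers.id; compute MIN(m.qty) per group.
  1: ids {2, 3, 25, 29} → MIN(m.qty)=35
  2: ids {17, 20, 22, 33} → MIN(m.qty)=2
  3: ids {1, 14} → MIN(m.qty)=36
  4: ids {12, 13, 15} → MIN(m.qty)=111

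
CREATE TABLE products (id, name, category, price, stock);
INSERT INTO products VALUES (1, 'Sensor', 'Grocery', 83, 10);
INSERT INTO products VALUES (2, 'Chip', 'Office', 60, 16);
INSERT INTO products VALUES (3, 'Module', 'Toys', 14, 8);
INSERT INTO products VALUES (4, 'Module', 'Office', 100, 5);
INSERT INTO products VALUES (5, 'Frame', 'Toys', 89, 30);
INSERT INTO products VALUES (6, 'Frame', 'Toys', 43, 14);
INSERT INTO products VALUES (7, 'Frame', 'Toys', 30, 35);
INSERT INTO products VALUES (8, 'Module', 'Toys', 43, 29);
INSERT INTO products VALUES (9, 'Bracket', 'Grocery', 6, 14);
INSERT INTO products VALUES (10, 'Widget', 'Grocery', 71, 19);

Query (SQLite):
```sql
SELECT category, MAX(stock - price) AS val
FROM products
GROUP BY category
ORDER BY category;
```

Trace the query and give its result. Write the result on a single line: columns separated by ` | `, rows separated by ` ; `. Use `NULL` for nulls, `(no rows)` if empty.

For each row compute stock - price.
Group by category; take MAX of the expression per group.
  Grocery: ids {1, 9, 10} → MAX(stock - price)=8
  Office: ids {2, 4} → MAX(stock - price)=-44
  Toys: ids {3, 5, 6, 7, 8} → MAX(stock - price)=5

Grocery | 8 ; Office | -44 ; Toys | 5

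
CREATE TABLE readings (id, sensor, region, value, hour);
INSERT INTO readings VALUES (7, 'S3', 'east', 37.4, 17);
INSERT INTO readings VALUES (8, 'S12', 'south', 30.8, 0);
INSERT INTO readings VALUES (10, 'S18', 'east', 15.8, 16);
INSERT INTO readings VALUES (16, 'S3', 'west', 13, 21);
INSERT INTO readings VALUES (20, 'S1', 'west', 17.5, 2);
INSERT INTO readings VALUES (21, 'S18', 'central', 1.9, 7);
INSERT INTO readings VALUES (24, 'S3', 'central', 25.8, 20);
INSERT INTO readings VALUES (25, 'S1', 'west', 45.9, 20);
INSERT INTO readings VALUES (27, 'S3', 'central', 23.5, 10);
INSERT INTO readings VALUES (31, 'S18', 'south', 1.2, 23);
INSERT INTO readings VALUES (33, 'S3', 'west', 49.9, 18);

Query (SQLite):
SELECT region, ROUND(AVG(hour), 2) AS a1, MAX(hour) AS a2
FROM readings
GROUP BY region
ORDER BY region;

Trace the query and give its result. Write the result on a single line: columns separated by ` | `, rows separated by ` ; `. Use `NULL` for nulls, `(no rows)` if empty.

central | 12.33 | 20 ; east | 16.5 | 17 ; south | 11.5 | 23 ; west | 15.25 | 21

Group readings by region.
Per group compute: ROUND(AVG(hour), 2), MAX(hour).
  central: ids {21, 24, 27} → ROUND(AVG(hour), 2)=12.33, MAX(hour)=20
  east: ids {7, 10} → ROUND(AVG(hour), 2)=16.5, MAX(hour)=17
  south: ids {8, 31} → ROUND(AVG(hour), 2)=11.5, MAX(hour)=23
  west: ids {16, 20, 25, 33} → ROUND(AVG(hour), 2)=15.25, MAX(hour)=21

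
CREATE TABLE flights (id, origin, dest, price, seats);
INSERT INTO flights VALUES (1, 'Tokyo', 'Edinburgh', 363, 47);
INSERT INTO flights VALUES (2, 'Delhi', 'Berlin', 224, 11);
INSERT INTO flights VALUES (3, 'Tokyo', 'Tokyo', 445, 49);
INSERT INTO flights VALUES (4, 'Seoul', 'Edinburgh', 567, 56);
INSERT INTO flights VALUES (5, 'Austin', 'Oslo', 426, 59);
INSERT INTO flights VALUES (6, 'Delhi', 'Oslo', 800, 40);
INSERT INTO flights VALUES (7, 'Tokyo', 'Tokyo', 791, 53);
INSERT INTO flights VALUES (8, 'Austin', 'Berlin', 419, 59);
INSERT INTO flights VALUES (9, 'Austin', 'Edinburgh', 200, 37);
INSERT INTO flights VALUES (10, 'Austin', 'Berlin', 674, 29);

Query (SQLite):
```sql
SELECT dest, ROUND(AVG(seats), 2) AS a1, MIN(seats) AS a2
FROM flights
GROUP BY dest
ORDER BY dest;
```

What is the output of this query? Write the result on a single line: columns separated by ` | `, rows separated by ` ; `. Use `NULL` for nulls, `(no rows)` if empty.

Berlin | 33 | 11 ; Edinburgh | 46.67 | 37 ; Oslo | 49.5 | 40 ; Tokyo | 51 | 49

Group flights by dest.
Per group compute: ROUND(AVG(seats), 2), MIN(seats).
  Berlin: ids {2, 8, 10} → ROUND(AVG(seats), 2)=33, MIN(seats)=11
  Edinburgh: ids {1, 4, 9} → ROUND(AVG(seats), 2)=46.67, MIN(seats)=37
  Oslo: ids {5, 6} → ROUND(AVG(seats), 2)=49.5, MIN(seats)=40
  Tokyo: ids {3, 7} → ROUND(AVG(seats), 2)=51, MIN(seats)=49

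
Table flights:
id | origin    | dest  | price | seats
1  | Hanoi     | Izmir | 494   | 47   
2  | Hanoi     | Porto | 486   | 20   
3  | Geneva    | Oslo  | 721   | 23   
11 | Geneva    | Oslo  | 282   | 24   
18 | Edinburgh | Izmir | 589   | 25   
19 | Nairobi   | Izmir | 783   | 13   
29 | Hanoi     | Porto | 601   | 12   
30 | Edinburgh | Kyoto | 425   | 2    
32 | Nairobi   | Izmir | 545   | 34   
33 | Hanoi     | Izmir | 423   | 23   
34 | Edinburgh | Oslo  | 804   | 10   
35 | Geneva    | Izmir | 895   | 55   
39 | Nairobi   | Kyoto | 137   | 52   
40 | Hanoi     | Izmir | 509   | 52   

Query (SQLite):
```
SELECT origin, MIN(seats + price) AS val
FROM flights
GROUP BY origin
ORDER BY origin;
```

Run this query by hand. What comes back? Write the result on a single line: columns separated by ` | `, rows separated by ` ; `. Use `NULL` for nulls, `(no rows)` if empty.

Edinburgh | 427 ; Geneva | 306 ; Hanoi | 446 ; Nairobi | 189

For each row compute seats + price.
Group by origin; take MIN of the expression per group.
  Edinburgh: ids {18, 30, 34} → MIN(seats + price)=427
  Geneva: ids {3, 11, 35} → MIN(seats + price)=306
  Hanoi: ids {1, 2, 29, 33, 40} → MIN(seats + price)=446
  Nairobi: ids {19, 32, 39} → MIN(seats + price)=189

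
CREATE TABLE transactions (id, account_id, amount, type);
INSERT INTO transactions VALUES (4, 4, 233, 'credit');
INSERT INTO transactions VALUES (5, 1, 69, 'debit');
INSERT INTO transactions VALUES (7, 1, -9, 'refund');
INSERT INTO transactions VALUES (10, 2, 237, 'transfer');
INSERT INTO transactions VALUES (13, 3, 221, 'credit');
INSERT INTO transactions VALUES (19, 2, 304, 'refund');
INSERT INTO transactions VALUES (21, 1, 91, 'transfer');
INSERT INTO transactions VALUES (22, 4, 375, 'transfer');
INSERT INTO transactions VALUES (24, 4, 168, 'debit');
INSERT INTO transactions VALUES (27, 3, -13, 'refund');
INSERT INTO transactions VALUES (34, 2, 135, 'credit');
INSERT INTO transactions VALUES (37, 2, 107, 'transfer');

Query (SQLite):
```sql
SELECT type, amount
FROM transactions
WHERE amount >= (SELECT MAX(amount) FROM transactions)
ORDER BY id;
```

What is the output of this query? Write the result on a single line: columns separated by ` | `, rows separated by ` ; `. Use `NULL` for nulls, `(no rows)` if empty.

transfer | 375

Scalar subquery: MAX(amount) over all transactions rows = 375.
Keep rows where amount >= that value.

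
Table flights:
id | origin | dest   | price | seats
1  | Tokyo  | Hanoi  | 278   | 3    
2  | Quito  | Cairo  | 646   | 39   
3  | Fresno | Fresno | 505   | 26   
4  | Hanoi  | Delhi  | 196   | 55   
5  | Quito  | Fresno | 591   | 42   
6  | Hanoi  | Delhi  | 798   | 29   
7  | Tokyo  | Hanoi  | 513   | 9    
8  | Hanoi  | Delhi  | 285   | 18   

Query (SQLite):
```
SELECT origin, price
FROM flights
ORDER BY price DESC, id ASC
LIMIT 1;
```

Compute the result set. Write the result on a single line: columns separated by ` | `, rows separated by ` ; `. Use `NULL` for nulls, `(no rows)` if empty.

Hanoi | 798

Sort by price desc, tiebreak id asc: (798, id=6), (646, id=2), (591, id=5), (513, id=7) …. Take first 1.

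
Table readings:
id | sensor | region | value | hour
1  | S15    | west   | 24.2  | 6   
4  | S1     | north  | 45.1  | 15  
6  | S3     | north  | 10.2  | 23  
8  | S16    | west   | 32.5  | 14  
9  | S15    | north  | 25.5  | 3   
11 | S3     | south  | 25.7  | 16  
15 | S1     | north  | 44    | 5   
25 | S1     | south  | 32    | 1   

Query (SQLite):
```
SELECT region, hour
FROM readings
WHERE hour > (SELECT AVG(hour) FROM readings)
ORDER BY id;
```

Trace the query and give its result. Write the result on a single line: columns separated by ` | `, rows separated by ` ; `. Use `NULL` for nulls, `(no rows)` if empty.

north | 15 ; north | 23 ; west | 14 ; south | 16

Scalar subquery: AVG(hour) over all readings rows = 10.375.
Keep rows where hour > that value.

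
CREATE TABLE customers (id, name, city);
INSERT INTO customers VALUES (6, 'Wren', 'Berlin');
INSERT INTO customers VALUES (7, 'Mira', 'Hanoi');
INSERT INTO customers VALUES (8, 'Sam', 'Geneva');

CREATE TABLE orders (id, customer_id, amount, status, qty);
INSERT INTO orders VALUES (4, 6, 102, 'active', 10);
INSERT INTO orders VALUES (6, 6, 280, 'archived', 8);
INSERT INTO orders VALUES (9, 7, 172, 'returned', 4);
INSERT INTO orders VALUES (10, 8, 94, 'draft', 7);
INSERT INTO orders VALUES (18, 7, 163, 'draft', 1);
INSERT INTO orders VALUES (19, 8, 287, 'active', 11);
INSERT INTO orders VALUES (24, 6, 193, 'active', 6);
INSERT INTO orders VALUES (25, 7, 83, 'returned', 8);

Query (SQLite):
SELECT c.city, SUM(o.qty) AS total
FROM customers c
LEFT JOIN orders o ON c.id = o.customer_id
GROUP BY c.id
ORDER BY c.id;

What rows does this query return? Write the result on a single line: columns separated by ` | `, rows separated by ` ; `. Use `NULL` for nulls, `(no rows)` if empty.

LEFT JOIN keeps every customers row; unmatched ones get NULL for orders columns.
Group by customers.id and compute SUM(o.qty). SUM over an all-NULL group is NULL.
  6: ids {4, 6, 24} → SUM(o.qty)=24
  7: ids {9, 18, 25} → SUM(o.qty)=13
  8: ids {10, 19} → SUM(o.qty)=18

Berlin | 24 ; Hanoi | 13 ; Geneva | 18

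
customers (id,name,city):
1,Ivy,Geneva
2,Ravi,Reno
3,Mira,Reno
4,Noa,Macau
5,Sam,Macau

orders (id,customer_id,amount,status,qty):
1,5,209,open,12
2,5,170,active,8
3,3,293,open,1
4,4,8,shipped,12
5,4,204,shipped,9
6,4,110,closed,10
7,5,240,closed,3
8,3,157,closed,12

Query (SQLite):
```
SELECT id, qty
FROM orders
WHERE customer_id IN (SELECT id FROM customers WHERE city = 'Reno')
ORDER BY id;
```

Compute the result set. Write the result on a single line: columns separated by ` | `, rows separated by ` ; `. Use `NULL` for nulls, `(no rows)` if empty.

3 | 1 ; 8 | 12

Inner query: customers.id where city = 'Reno'.
Outer: keep orders rows whose customer_id is in that set.
Inner query → {2, 3}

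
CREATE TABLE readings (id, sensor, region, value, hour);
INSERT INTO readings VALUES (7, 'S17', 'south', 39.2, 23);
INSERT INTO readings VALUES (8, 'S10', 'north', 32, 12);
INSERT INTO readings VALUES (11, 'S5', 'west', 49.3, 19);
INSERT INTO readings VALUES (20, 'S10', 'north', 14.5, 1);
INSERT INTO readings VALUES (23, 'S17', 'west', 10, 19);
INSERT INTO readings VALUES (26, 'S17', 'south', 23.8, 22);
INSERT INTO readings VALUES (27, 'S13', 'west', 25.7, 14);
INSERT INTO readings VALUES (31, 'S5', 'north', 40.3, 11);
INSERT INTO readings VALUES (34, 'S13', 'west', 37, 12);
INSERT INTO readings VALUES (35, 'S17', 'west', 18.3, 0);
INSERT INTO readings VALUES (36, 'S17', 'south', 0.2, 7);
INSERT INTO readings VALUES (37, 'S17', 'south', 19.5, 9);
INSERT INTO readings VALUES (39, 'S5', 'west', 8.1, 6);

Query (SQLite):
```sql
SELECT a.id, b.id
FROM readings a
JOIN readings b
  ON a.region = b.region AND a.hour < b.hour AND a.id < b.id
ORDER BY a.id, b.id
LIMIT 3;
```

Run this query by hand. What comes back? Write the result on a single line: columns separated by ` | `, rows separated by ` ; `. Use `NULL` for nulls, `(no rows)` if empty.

20 | 31 ; 35 | 39 ; 36 | 37

Pairs (a,b) with same region, a.hour < b.hour, a.id < b.id.
region groups: north:{8,20,31} south:{7,26,36,37} west:{11,23,27,34,35,39}
Ordered by (a.id, b.id); first 3.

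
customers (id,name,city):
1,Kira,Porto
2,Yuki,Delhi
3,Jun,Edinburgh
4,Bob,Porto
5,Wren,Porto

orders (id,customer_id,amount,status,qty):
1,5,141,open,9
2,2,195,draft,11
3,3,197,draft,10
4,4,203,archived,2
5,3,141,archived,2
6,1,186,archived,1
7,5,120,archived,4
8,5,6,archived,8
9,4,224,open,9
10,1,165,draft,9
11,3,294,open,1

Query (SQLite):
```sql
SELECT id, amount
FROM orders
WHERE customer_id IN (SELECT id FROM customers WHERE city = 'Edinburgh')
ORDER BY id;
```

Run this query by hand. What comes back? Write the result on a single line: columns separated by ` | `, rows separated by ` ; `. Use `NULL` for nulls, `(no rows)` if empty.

3 | 197 ; 5 | 141 ; 11 | 294

Inner query: customers.id where city = 'Edinburgh'.
Outer: keep orders rows whose customer_id is in that set.
Inner query → {3}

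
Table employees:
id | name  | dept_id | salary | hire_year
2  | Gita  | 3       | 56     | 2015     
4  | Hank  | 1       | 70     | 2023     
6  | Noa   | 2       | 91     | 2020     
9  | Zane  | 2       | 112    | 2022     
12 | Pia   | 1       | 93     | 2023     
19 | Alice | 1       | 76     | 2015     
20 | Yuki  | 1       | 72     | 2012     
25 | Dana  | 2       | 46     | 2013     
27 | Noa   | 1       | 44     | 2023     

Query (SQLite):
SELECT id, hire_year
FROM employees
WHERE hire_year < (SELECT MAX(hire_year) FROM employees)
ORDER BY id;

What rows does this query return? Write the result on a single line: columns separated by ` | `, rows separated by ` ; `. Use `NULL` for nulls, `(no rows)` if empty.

2 | 2015 ; 6 | 2020 ; 9 | 2022 ; 19 | 2015 ; 20 | 2012 ; 25 | 2013

Scalar subquery: MAX(hire_year) over all employees rows = 2023.
Keep rows where hire_year < that value.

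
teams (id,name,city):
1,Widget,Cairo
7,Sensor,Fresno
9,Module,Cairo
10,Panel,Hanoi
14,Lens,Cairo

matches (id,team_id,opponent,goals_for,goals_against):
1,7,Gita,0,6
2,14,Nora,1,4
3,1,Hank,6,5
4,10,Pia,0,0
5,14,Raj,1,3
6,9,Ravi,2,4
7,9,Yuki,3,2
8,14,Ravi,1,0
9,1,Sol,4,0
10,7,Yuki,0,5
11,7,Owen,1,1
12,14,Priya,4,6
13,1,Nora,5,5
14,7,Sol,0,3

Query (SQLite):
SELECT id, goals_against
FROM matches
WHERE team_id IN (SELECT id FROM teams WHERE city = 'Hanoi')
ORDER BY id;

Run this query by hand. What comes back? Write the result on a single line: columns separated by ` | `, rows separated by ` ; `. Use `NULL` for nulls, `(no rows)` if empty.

4 | 0

Inner query: teams.id where city = 'Hanoi'.
Outer: keep matches rows whose team_id is in that set.
Inner query → {10}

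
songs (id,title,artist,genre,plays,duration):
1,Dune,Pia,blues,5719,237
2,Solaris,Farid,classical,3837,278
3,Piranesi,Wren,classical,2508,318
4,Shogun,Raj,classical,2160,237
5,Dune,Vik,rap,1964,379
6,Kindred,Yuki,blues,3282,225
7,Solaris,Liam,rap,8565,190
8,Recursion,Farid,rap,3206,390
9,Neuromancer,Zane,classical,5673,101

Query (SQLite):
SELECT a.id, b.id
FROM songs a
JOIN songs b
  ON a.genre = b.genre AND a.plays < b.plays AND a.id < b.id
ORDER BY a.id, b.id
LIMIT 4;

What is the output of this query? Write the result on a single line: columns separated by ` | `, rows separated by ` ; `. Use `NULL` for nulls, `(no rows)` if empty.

2 | 9 ; 3 | 9 ; 4 | 9 ; 5 | 7

Pairs (a,b) with same genre, a.plays < b.plays, a.id < b.id.
genre groups: blues:{1,6} classical:{2,3,4,9} rap:{5,7,8}
Ordered by (a.id, b.id); first 4.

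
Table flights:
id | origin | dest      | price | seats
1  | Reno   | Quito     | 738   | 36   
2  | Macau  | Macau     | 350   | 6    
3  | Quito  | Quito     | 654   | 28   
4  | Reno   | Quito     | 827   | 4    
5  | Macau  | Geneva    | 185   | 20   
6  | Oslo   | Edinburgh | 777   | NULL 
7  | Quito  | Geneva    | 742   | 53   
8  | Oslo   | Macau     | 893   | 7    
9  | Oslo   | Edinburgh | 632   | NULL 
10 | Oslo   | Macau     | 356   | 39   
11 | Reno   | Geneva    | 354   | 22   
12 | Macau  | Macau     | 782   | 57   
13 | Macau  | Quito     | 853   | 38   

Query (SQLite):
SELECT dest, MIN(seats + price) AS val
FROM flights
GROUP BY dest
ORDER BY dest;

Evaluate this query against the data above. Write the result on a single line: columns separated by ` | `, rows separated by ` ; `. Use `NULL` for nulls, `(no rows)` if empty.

For each row compute seats + price.
Group by dest; take MIN of the expression per group.
  Edinburgh: ids {6, 9} → MIN(seats + price)=NULL
  Geneva: ids {5, 7, 11} → MIN(seats + price)=205
  Macau: ids {2, 8, 10, 12} → MIN(seats + price)=356
  Quito: ids {1, 3, 4, 13} → MIN(seats + price)=682

Edinburgh | NULL ; Geneva | 205 ; Macau | 356 ; Quito | 682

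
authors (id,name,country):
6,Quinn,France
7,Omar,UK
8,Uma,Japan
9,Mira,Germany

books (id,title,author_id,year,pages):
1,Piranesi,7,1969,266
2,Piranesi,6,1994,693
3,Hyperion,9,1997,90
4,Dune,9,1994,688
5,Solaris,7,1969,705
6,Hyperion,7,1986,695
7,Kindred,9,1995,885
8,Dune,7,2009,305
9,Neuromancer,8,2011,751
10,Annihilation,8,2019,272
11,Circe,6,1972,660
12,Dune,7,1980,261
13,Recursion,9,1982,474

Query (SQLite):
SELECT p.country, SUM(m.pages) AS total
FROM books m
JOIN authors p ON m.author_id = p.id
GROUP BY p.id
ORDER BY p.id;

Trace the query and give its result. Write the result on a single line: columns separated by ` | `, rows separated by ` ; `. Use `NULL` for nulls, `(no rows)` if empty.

France | 1353 ; UK | 2232 ; Japan | 1023 ; Germany | 2137

Join each books row to its authors via author_id.
Group joined rows by authors.id; compute SUM(m.pages) per group.
  6: ids {2, 11} → SUM(m.pages)=1353
  7: ids {1, 5, 6, 8, 12} → SUM(m.pages)=2232
  8: ids {9, 10} → SUM(m.pages)=1023
  9: ids {3, 4, 7, 13} → SUM(m.pages)=2137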